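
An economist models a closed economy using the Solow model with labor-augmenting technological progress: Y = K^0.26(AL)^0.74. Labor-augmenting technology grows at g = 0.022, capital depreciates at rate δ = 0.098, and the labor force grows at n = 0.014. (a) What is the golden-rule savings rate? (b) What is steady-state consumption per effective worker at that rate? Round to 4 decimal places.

n + g + δ = 0.014 + 0.022 + 0.098 = 0.134.
For Cobb-Douglas, s_gold equals capital's share: s_gold = 0.26.
At the golden rule the marginal product of capital equals n+g+δ: 0.26·k^(0.26−1) = 0.134. Solving, k_gold = (0.26/0.134)^(1/0.74) ≈ 2.4491.
y_gold = 2.4491^0.26 ≈ 1.2622; c_gold = (1−0.26)·y_gold ≈ 0.9341.

(a) s_gold = 0.2600; (b) c_gold ≈ 0.9341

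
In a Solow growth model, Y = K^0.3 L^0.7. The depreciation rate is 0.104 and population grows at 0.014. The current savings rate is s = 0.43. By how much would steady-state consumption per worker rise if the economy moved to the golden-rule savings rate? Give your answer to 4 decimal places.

Δc ≈ 0.0521

The effective depreciation rate is n + δ = 0.014 + 0.104 = 0.118.
Current steady state (s = 0.43): k* = (0.43/0.118)^(1/0.7) ≈ 6.3426, y* = 6.3426^0.3 ≈ 1.7405, c* = (1−0.43)·1.7405 ≈ 0.9921.
Setting f'(k) = n+δ gives 0.3·k^(0.3−1) = 0.118, hence k_gold = (0.3/0.118)^(1/0.7) ≈ 3.7924.
y_gold = 3.7924^0.3 ≈ 1.4917, c_gold = y_gold − 0.118·k_gold ≈ 1.0442.
Gain: Δc = 1.0442 − 0.9921 ≈ 0.0521.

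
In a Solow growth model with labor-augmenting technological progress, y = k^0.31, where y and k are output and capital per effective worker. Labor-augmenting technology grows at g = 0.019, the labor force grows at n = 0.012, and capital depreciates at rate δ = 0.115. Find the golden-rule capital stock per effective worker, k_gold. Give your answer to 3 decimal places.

The effective depreciation rate is n + g + δ = 0.012 + 0.019 + 0.115 = 0.146.
Golden rule sets MPK = n+g+δ: 0.31·k^(0.31−1) = 0.146, so k_gold = (0.31/0.146)^(1/0.69) ≈ 2.9780.

k_gold ≈ 2.978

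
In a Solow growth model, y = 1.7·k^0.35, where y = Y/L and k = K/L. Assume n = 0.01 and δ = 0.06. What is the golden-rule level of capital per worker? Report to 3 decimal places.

k_gold ≈ 26.908

Break-even investment rate: n + δ = 0.01 + 0.06 = 0.07.
Setting f'(k) = n+δ gives 0.35·1.7·k^(0.35−1) = 0.07, hence k_gold = (0.35·1.7/0.07)^(1/0.65) ≈ 26.9076.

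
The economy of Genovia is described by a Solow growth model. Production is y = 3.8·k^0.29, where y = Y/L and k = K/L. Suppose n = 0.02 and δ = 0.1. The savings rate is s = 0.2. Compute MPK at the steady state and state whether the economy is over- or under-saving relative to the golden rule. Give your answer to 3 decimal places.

under-saving; MPK ≈ 0.174

The effective depreciation rate is n + δ = 0.02 + 0.1 = 0.12.
Steady-state k*: s·A·k^0.29 = 0.12·k gives k* = (0.2·3.8/0.12)^(1/0.71) ≈ 13.4605.
MPK = 0.29·3.8·13.4605^(-0.71) ≈ 0.1740.
MPK > n+δ = 0.12, so the economy is dynamically efficient (under-saving).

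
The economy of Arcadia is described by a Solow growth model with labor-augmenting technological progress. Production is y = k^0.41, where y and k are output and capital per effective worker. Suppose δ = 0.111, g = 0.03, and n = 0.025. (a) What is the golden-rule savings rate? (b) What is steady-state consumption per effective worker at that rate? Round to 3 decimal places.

(a) s_gold = 0.410; (b) c_gold ≈ 1.106

The effective depreciation rate is n + g + δ = 0.025 + 0.03 + 0.111 = 0.166.
For Cobb-Douglas, s_gold equals capital's share: s_gold = 0.41.
Golden rule sets MPK = n+g+δ: 0.41·k^(0.41−1) = 0.166, so k_gold = (0.41/0.166)^(1/0.59) ≈ 4.6297.
y_gold = 4.6297^0.41 ≈ 1.8745; c_gold = (1−0.41)·y_gold ≈ 1.1059.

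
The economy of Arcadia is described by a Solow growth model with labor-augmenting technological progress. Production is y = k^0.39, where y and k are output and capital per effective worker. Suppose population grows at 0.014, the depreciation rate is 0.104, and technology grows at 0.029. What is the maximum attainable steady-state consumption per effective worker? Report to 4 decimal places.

c_gold ≈ 1.1383

The effective depreciation rate is n + g + δ = 0.014 + 0.029 + 0.104 = 0.147.
Setting f'(k) = n+g+δ gives 0.39·k^(0.39−1) = 0.147, hence k_gold = (0.39/0.147)^(1/0.61) ≈ 4.9507.
y_gold = 4.9507^0.39 ≈ 1.8660.
c_gold = y_gold − (n+g+δ)·k_gold = 1.8660 − 0.147·4.9507 ≈ 1.1383.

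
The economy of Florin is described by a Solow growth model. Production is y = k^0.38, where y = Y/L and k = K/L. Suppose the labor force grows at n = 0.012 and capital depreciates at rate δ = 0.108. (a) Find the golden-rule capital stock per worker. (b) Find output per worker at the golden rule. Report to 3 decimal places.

The effective depreciation rate is n + δ = 0.012 + 0.108 = 0.12.
Setting f'(k) = n+δ gives 0.38·k^(0.38−1) = 0.12, hence k_gold = (0.38/0.12)^(1/0.62) ≈ 6.4183.
y_gold = 6.4183^0.38 ≈ 2.0268.

(a) k_gold ≈ 6.418; (b) y_gold ≈ 2.027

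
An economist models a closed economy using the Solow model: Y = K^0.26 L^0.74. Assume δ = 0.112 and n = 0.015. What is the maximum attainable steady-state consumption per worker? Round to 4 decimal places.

Break-even investment rate: n + δ = 0.015 + 0.112 = 0.127.
Setting f'(k) = n+δ gives 0.26·k^(0.26−1) = 0.127, hence k_gold = (0.26/0.127)^(1/0.74) ≈ 2.6333.
y_gold = 2.6333^0.26 ≈ 1.2863.
c_gold = y_gold − (n+δ)·k_gold = 1.2863 − 0.127·2.6333 ≈ 0.9518.

c_gold ≈ 0.9518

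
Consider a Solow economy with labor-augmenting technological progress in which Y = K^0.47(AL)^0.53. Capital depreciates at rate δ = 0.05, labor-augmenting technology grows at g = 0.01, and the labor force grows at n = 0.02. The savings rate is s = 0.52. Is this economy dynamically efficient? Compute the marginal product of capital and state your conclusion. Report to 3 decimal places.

Break-even investment rate: n + g + δ = 0.02 + 0.01 + 0.05 = 0.08.
Steady-state k*: s·k^0.47 = 0.08·k gives k* = (0.52/0.08)^(1/0.53) ≈ 34.1821.
MPK = 0.47·34.1821^(-0.53) ≈ 0.0723.
MPK < n+g+δ = 0.08, so the economy is dynamically inefficient (over-saving).

dynamically inefficient; MPK ≈ 0.072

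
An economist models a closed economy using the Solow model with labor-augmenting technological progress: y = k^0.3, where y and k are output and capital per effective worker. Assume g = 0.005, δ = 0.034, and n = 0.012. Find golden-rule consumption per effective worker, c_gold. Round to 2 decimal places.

The effective depreciation rate is n + g + δ = 0.012 + 0.005 + 0.034 = 0.051.
At the golden rule the marginal product of capital equals n+g+δ: 0.3·k^(0.3−1) = 0.051. Solving, k_gold = (0.3/0.051)^(1/0.7) ≈ 12.5707.
y_gold = 12.5707^0.3 ≈ 2.1370.
c_gold = y_gold − (n+g+δ)·k_gold = 2.1370 − 0.051·12.5707 ≈ 1.4959.

c_gold ≈ 1.50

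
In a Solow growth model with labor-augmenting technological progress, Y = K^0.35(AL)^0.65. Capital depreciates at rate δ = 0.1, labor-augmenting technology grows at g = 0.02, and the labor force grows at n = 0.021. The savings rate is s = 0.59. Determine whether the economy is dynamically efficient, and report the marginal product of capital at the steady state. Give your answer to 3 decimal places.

dynamically inefficient; MPK ≈ 0.084

n + g + δ = 0.021 + 0.02 + 0.1 = 0.141.
Steady-state k*: s·k^0.35 = 0.141·k gives k* = (0.59/0.141)^(1/0.65) ≈ 9.0440.
MPK = 0.35·9.0440^(-0.65) ≈ 0.0836.
MPK < n+g+δ = 0.141, so the economy is dynamically inefficient (over-saving).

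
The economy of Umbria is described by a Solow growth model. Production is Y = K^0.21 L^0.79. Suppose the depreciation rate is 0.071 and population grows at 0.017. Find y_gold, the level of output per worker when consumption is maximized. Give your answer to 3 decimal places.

Capital per worker breaks even when investment replaces (n + δ)·k; here n + δ = 0.088.
Setting f'(k) = n+δ gives 0.21·k^(0.21−1) = 0.088, hence k_gold = (0.21/0.088)^(1/0.79) ≈ 3.0071.
Output: y_gold = k_gold^0.21 = 3.0071^0.21 ≈ 1.2601.

y_gold ≈ 1.260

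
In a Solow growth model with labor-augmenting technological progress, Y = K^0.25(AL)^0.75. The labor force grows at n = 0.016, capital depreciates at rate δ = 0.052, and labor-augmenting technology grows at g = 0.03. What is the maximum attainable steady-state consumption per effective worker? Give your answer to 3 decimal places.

c_gold ≈ 1.025

Break-even investment rate: n + g + δ = 0.016 + 0.03 + 0.052 = 0.098.
Maximizing c = f(k) − (n+g+δ)·k gives f'(k) = n+g+δ, i.e. 0.25·k^(0.25−1) = 0.098, so k_gold = (0.25/0.098)^(1/0.75) ≈ 3.4857.
y_gold = 3.4857^0.25 ≈ 1.3664.
c_gold = y_gold − (n+g+δ)·k_gold = 1.3664 − 0.098·3.4857 ≈ 1.0248.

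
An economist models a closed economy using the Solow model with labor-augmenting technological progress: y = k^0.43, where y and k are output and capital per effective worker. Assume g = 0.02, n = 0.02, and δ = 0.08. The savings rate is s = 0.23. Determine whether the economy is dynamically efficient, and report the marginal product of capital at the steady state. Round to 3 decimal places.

dynamically efficient; MPK ≈ 0.224

Capital per effective worker breaks even when investment replaces (n + g + δ)·k; here n + g + δ = 0.12.
Steady-state k*: s·k^0.43 = 0.12·k gives k* = (0.23/0.12)^(1/0.57) ≈ 3.1311.
MPK = 0.43·3.1311^(-0.57) ≈ 0.2243.
MPK > n+g+δ = 0.12, so the economy is dynamically efficient (under-saving).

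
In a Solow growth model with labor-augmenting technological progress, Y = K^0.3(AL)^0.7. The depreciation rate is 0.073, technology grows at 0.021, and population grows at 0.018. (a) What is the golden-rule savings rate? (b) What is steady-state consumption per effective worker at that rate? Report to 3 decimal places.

(a) s_gold = 0.300; (b) c_gold ≈ 1.068

n + g + δ = 0.018 + 0.021 + 0.073 = 0.112.
For Cobb-Douglas, s_gold equals capital's share: s_gold = 0.3.
Golden rule sets MPK = n+g+δ: 0.3·k^(0.3−1) = 0.112, so k_gold = (0.3/0.112)^(1/0.7) ≈ 4.0859.
y_gold = 4.0859^0.3 ≈ 1.5254; c_gold = (1−0.3)·y_gold ≈ 1.0678.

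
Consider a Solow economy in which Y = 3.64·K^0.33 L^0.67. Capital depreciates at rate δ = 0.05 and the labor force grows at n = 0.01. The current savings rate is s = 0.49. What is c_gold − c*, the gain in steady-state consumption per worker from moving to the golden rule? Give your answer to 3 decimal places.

Δc ≈ 0.802

n + δ = 0.01 + 0.05 = 0.06.
Current steady state (s = 0.49): k* = (0.49·3.64/0.06)^(1/0.67) ≈ 158.0250, y* = 3.64·158.0250^0.33 ≈ 19.3500, c* = (1−0.49)·19.3500 ≈ 9.8685.
Maximizing c = f(k) − (n+δ)·k gives f'(k) = n+δ, i.e. 0.33·3.64·k^(0.33−1) = 0.06, so k_gold = (0.33·3.64/0.06)^(1/0.67) ≈ 87.5959.
y_gold = 3.64·87.5959^0.33 ≈ 15.9265, c_gold = y_gold − 0.06·k_gold ≈ 10.6708.
Gain: Δc = 10.6708 − 9.8685 ≈ 0.8023.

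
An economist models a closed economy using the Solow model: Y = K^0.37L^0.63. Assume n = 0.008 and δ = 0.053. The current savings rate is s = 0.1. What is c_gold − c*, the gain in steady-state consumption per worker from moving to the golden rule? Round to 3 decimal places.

n + δ = 0.008 + 0.053 = 0.061.
Current steady state (s = 0.1): k* = (0.1/0.061)^(1/0.63) ≈ 2.1915, y* = 2.1915^0.37 ≈ 1.3368, c* = (1−0.1)·1.3368 ≈ 1.2031.
At the golden rule the marginal product of capital equals n+δ: 0.37·k^(0.37−1) = 0.061. Solving, k_gold = (0.37/0.061)^(1/0.63) ≈ 17.4845.
y_gold = 17.4845^0.37 ≈ 2.8826, c_gold = y_gold − 0.061·k_gold ≈ 1.8160.
Gain: Δc = 1.8160 − 1.2031 ≈ 0.6129.

Δc ≈ 0.613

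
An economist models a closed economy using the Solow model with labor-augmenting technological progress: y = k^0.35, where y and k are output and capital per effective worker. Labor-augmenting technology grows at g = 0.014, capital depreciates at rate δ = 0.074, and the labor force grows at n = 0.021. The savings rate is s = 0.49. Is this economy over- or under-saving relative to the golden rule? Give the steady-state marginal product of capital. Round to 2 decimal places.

n + g + δ = 0.021 + 0.014 + 0.074 = 0.109.
Steady-state k*: s·k^0.35 = 0.109·k gives k* = (0.49/0.109)^(1/0.65) ≈ 10.0986.
MPK = 0.35·10.0986^(-0.65) ≈ 0.0779.
MPK < n+g+δ = 0.109, so the economy is dynamically inefficient (over-saving).

over-saving; MPK ≈ 0.08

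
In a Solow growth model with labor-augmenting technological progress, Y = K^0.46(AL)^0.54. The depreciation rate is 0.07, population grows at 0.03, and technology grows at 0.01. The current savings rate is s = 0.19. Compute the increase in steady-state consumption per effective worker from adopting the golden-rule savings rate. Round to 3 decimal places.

n + g + δ = 0.03 + 0.01 + 0.07 = 0.11.
Current steady state (s = 0.19): k* = (0.19/0.11)^(1/0.54) ≈ 2.7514, y* = 2.7514^0.46 ≈ 1.5929, c* = (1−0.19)·1.5929 ≈ 1.2903.
Golden rule sets MPK = n+g+δ: 0.46·k^(0.46−1) = 0.11, so k_gold = (0.46/0.11)^(1/0.54) ≈ 14.1474.
y_gold = 14.1474^0.46 ≈ 3.3831, c_gold = y_gold − 0.11·k_gold ≈ 1.8269.
Gain: Δc = 1.8269 − 1.2903 ≈ 0.5366.

Δc ≈ 0.537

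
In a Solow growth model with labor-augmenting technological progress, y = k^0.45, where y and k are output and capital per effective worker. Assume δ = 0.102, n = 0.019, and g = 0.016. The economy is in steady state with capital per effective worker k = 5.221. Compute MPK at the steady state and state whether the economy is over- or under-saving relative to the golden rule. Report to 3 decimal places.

under-saving; MPK ≈ 0.181

Capital per effective worker breaks even when investment replaces (n + g + δ)·k; here n + g + δ = 0.137.
MPK = 0.45·k^(0.45−1) = 0.45·5.221^(-0.55) ≈ 0.1813.
MPK > 0.137, so the economy is dynamically efficient (under-saving).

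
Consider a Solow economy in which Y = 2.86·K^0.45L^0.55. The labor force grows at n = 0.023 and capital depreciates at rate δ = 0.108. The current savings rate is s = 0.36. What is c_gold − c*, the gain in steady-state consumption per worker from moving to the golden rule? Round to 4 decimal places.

Δc ≈ 0.3116

Capital per worker breaks even when investment replaces (n + δ)·k; here n + δ = 0.131.
Current steady state (s = 0.36): k* = (0.36·2.86/0.131)^(1/0.55) ≈ 42.4615, y* = 2.86·42.4615^0.45 ≈ 15.4513, c* = (1−0.36)·15.4513 ≈ 9.8888.
Golden rule sets MPK = n+δ: 0.45·2.86·k^(0.45−1) = 0.131, so k_gold = (0.45·2.86/0.131)^(1/0.55) ≈ 63.7082.
y_gold = 2.86·63.7082^0.45 ≈ 18.5462, c_gold = y_gold − 0.131·k_gold ≈ 10.2004.
Gain: Δc = 10.2004 − 9.8888 ≈ 0.3116.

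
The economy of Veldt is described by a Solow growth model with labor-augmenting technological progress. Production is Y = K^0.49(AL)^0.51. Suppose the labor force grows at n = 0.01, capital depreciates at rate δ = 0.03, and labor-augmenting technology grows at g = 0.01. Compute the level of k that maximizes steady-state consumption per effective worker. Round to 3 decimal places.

k_gold ≈ 87.817

n + g + δ = 0.01 + 0.01 + 0.03 = 0.05.
At the golden rule the marginal product of capital equals n+g+δ: 0.49·k^(0.49−1) = 0.05. Solving, k_gold = (0.49/0.05)^(1/0.51) ≈ 87.8174.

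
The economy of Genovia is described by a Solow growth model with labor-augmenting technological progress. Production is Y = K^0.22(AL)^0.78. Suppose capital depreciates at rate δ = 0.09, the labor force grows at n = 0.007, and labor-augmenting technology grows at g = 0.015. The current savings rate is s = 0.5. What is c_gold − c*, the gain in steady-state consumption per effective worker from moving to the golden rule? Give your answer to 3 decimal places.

Break-even investment rate: n + g + δ = 0.007 + 0.015 + 0.09 = 0.112.
Current steady state (s = 0.5): k* = (0.5/0.112)^(1/0.78) ≈ 6.8079, y* = 6.8079^0.22 ≈ 1.5250, c* = (1−0.5)·1.5250 ≈ 0.7625.
Maximizing c = f(k) − (n+g+δ)·k gives f'(k) = n+g+δ, i.e. 0.22·k^(0.22−1) = 0.112, so k_gold = (0.22/0.112)^(1/0.78) ≈ 2.3763.
y_gold = 2.3763^0.22 ≈ 1.2098, c_gold = y_gold − 0.112·k_gold ≈ 0.9436.
Gain: Δc = 0.9436 − 0.7625 ≈ 0.1811.

Δc ≈ 0.181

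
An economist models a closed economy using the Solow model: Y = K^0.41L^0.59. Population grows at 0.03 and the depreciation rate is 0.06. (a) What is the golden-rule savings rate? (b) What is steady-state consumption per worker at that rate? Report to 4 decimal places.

(a) s_gold = 0.4100; (b) c_gold ≈ 1.6923

The effective depreciation rate is n + δ = 0.03 + 0.06 = 0.09.
For Cobb-Douglas, s_gold equals capital's share: s_gold = 0.41.
At the golden rule the marginal product of capital equals n+δ: 0.41·k^(0.41−1) = 0.09. Solving, k_gold = (0.41/0.09)^(1/0.59) ≈ 13.0669.
y_gold = 13.0669^0.41 ≈ 2.8683; c_gold = (1−0.41)·y_gold ≈ 1.6923.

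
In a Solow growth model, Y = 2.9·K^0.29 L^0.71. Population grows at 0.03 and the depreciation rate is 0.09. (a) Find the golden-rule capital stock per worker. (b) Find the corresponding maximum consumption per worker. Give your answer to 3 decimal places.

Break-even investment rate: n + δ = 0.03 + 0.09 = 0.12.
Golden rule sets MPK = n+δ: 0.29·2.9·k^(0.29−1) = 0.12, so k_gold = (0.29·2.9/0.12)^(1/0.71) ≈ 15.5241.
y_gold = 2.9·15.5241^0.29 ≈ 6.4238; c_gold = y_gold − 0.12·k_gold ≈ 4.5609.

(a) k_gold ≈ 15.524; (b) c_gold ≈ 4.561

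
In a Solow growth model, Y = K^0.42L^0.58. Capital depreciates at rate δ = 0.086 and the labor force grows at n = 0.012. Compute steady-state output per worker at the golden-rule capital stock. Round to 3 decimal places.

y_gold ≈ 2.869

n + δ = 0.012 + 0.086 = 0.098.
Maximizing c = f(k) − (n+δ)·k gives f'(k) = n+δ, i.e. 0.42·k^(0.42−1) = 0.098, so k_gold = (0.42/0.098)^(1/0.58) ≈ 12.2941.
Output: y_gold = k_gold^0.42 = 12.2941^0.42 ≈ 2.8686.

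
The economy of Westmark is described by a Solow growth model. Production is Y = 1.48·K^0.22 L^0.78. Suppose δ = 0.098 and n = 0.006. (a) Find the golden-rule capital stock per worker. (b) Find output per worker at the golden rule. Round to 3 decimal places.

(a) k_gold ≈ 4.320; (b) y_gold ≈ 2.042

The effective depreciation rate is n + δ = 0.006 + 0.098 = 0.104.
Golden rule sets MPK = n+δ: 0.22·1.48·k^(0.22−1) = 0.104, so k_gold = (0.22·1.48/0.104)^(1/0.78) ≈ 4.3197.
y_gold = 1.48·4.3197^0.22 ≈ 2.0420.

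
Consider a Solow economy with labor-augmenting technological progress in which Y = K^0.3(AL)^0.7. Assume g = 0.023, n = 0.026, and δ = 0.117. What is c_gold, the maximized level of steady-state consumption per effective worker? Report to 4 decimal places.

The effective depreciation rate is n + g + δ = 0.026 + 0.023 + 0.117 = 0.166.
Maximizing c = f(k) − (n+g+δ)·k gives f'(k) = n+g+δ, i.e. 0.3·k^(0.3−1) = 0.166, so k_gold = (0.3/0.166)^(1/0.7) ≈ 2.3290.
y_gold = 2.3290^0.3 ≈ 1.2887.
c_gold = y_gold − (n+g+δ)·k_gold = 1.2887 − 0.166·2.3290 ≈ 0.9021.

c_gold ≈ 0.9021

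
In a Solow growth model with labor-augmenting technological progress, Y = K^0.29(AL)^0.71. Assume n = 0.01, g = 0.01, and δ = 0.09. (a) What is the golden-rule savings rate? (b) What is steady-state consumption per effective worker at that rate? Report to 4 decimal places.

(a) s_gold = 0.2900; (b) c_gold ≈ 1.0549

n + g + δ = 0.01 + 0.01 + 0.09 = 0.11.
For Cobb-Douglas, s_gold equals capital's share: s_gold = 0.29.
Golden rule sets MPK = n+g+δ: 0.29·k^(0.29−1) = 0.11, so k_gold = (0.29/0.11)^(1/0.71) ≈ 3.9171.
y_gold = 3.9171^0.29 ≈ 1.4858; c_gold = (1−0.29)·y_gold ≈ 1.0549.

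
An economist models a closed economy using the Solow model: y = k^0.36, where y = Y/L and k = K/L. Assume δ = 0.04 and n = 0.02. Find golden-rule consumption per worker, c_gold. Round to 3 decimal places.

c_gold ≈ 1.753

Break-even investment rate: n + δ = 0.02 + 0.04 = 0.06.
At the golden rule the marginal product of capital equals n+δ: 0.36·k^(0.36−1) = 0.06. Solving, k_gold = (0.36/0.06)^(1/0.64) ≈ 16.4385.
y_gold = 16.4385^0.36 ≈ 2.7397.
c_gold = y_gold − (n+δ)·k_gold = 2.7397 − 0.06·16.4385 ≈ 1.7534.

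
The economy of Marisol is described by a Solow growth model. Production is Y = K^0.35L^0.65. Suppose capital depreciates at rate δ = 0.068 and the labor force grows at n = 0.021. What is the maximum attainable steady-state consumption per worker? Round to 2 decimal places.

c_gold ≈ 1.36

Capital per worker breaks even when investment replaces (n + δ)·k; here n + δ = 0.089.
At the golden rule the marginal product of capital equals n+δ: 0.35·k^(0.35−1) = 0.089. Solving, k_gold = (0.35/0.089)^(1/0.65) ≈ 8.2203.
y_gold = 8.2203^0.35 ≈ 2.0903.
c_gold = y_gold − (n+δ)·k_gold = 2.0903 − 0.089·8.2203 ≈ 1.3587.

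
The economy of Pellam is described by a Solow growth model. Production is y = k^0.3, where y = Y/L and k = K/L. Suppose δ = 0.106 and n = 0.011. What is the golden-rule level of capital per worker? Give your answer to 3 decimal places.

The effective depreciation rate is n + δ = 0.011 + 0.106 = 0.117.
Golden rule sets MPK = n+δ: 0.3·k^(0.3−1) = 0.117, so k_gold = (0.3/0.117)^(1/0.7) ≈ 3.8388.

k_gold ≈ 3.839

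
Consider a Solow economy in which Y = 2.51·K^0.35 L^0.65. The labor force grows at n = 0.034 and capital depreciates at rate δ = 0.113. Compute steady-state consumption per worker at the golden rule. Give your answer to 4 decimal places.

Capital per worker breaks even when investment replaces (n + δ)·k; here n + δ = 0.147.
Golden rule sets MPK = n+δ: 0.35·2.51·k^(0.35−1) = 0.147, so k_gold = (0.35·2.51/0.147)^(1/0.65) ≈ 15.6495.
y_gold = 2.51·15.6495^0.35 ≈ 6.5728.
c_gold = y_gold − (n+δ)·k_gold = 6.5728 − 0.147·15.6495 ≈ 4.2723.

c_gold ≈ 4.2723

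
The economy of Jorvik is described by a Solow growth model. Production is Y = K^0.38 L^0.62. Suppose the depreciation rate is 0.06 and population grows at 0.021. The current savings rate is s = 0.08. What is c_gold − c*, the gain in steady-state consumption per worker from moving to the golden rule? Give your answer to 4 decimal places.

Δc ≈ 0.6859

Capital per worker breaks even when investment replaces (n + δ)·k; here n + δ = 0.081.
Current steady state (s = 0.08): k* = (0.08/0.081)^(1/0.62) ≈ 0.9802, y* = 0.9802^0.38 ≈ 0.9924, c* = (1−0.08)·0.9924 ≈ 0.9130.
Setting f'(k) = n+δ gives 0.38·k^(0.38−1) = 0.081, hence k_gold = (0.38/0.081)^(1/0.62) ≈ 12.0987.
y_gold = 12.0987^0.38 ≈ 2.5789, c_gold = y_gold − 0.081·k_gold ≈ 1.5989.
Gain: Δc = 1.5989 − 0.9130 ≈ 0.6859.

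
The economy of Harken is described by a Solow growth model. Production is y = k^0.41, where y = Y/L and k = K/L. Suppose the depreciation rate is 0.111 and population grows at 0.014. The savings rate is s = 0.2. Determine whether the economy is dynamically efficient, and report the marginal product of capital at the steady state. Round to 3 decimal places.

dynamically efficient; MPK ≈ 0.256

Capital per worker breaks even when investment replaces (n + δ)·k; here n + δ = 0.125.
Steady-state k*: s·k^0.41 = 0.125·k gives k* = (0.2/0.125)^(1/0.59) ≈ 2.2180.
MPK = 0.41·2.2180^(-0.59) ≈ 0.2562.
MPK > n+δ = 0.125, so the economy is dynamically efficient (under-saving).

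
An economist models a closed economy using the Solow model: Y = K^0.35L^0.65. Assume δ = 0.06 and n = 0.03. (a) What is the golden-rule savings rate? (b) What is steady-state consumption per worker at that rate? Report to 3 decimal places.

Capital per worker breaks even when investment replaces (n + δ)·k; here n + δ = 0.09.
For Cobb-Douglas, s_gold equals capital's share: s_gold = 0.35.
At the golden rule the marginal product of capital equals n+δ: 0.35·k^(0.35−1) = 0.09. Solving, k_gold = (0.35/0.09)^(1/0.65) ≈ 8.0802.
y_gold = 8.0802^0.35 ≈ 2.0778; c_gold = (1−0.35)·y_gold ≈ 1.3506.

(a) s_gold = 0.350; (b) c_gold ≈ 1.351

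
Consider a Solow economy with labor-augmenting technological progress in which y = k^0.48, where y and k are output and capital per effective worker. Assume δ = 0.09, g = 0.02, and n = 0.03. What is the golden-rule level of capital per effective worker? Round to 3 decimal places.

Break-even investment rate: n + g + δ = 0.03 + 0.02 + 0.09 = 0.14.
Setting f'(k) = n+g+δ gives 0.48·k^(0.48−1) = 0.14, hence k_gold = (0.48/0.14)^(1/0.52) ≈ 10.6921.

k_gold ≈ 10.692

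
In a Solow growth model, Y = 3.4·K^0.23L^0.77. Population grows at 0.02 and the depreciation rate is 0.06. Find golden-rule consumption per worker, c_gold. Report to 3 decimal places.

c_gold ≈ 5.173

The effective depreciation rate is n + δ = 0.02 + 0.06 = 0.08.
At the golden rule the marginal product of capital equals n+δ: 0.23·3.4·k^(0.23−1) = 0.08. Solving, k_gold = (0.23·3.4/0.08)^(1/0.77) ≈ 19.3137.
y_gold = 3.4·19.3137^0.23 ≈ 6.7178.
c_gold = y_gold − (n+δ)·k_gold = 6.7178 − 0.08·19.3137 ≈ 5.1727.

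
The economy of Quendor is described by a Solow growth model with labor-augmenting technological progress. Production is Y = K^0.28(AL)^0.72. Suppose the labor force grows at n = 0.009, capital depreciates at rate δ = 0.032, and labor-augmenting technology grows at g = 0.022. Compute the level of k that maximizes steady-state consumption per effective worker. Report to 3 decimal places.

k_gold ≈ 7.939

The effective depreciation rate is n + g + δ = 0.009 + 0.022 + 0.032 = 0.063.
Golden rule sets MPK = n+g+δ: 0.28·k^(0.28−1) = 0.063, so k_gold = (0.28/0.063)^(1/0.72) ≈ 7.9386.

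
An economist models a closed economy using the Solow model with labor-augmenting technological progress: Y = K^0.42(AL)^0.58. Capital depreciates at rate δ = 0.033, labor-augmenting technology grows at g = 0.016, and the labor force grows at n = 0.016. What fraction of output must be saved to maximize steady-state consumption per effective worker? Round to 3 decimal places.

Break-even investment rate: n + g + δ = 0.016 + 0.016 + 0.033 = 0.065.
At the golden rule MPK = n+g+δ, and in any Cobb-Douglas steady state s = (n+g+δ)·k/y = MPK·k/y = capital's share 0.42.

s_gold = 0.420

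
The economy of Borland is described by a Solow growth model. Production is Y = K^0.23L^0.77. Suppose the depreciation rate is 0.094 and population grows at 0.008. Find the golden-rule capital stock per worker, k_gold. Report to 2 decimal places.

n + δ = 0.008 + 0.094 = 0.102.
Maximizing c = f(k) − (n+δ)·k gives f'(k) = n+δ, i.e. 0.23·k^(0.23−1) = 0.102, so k_gold = (0.23/0.102)^(1/0.77) ≈ 2.8748.

k_gold ≈ 2.87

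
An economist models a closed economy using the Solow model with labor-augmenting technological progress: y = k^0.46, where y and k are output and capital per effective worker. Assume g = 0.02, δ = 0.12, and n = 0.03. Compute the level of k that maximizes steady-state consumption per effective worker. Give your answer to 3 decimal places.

Break-even investment rate: n + g + δ = 0.03 + 0.02 + 0.12 = 0.17.
At the golden rule the marginal product of capital equals n+g+δ: 0.46·k^(0.46−1) = 0.17. Solving, k_gold = (0.46/0.17)^(1/0.54) ≈ 6.3179.

k_gold ≈ 6.318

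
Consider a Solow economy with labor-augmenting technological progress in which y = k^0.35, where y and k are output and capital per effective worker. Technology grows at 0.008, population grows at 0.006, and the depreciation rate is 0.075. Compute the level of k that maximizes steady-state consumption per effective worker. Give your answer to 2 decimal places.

Break-even investment rate: n + g + δ = 0.006 + 0.008 + 0.075 = 0.089.
Maximizing c = f(k) − (n+g+δ)·k gives f'(k) = n+g+δ, i.e. 0.35·k^(0.35−1) = 0.089, so k_gold = (0.35/0.089)^(1/0.65) ≈ 8.2203.

k_gold ≈ 8.22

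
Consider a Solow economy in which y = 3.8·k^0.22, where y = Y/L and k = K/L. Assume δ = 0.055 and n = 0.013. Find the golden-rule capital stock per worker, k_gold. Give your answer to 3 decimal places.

k_gold ≈ 24.949

Capital per worker breaks even when investment replaces (n + δ)·k; here n + δ = 0.068.
At the golden rule the marginal product of capital equals n+δ: 0.22·3.8·k^(0.22−1) = 0.068. Solving, k_gold = (0.22·3.8/0.068)^(1/0.78) ≈ 24.9487.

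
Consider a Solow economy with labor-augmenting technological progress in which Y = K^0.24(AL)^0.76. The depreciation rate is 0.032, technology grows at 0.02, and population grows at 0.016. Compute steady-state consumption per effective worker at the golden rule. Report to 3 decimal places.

n + g + δ = 0.016 + 0.02 + 0.032 = 0.068.
Golden rule sets MPK = n+g+δ: 0.24·k^(0.24−1) = 0.068, so k_gold = (0.24/0.068)^(1/0.76) ≈ 5.2561.
y_gold = 5.2561^0.24 ≈ 1.4892.
c_gold = y_gold − (n+g+δ)·k_gold = 1.4892 − 0.068·5.2561 ≈ 1.1318.

c_gold ≈ 1.132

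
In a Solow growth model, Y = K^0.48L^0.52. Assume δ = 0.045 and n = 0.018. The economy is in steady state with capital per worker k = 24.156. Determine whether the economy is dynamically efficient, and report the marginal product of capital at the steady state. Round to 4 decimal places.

n + δ = 0.018 + 0.045 = 0.063.
MPK = 0.48·k^(0.48−1) = 0.48·24.156^(-0.52) ≈ 0.0916.
MPK > 0.063, so the economy is dynamically efficient (under-saving).

dynamically efficient; MPK ≈ 0.0916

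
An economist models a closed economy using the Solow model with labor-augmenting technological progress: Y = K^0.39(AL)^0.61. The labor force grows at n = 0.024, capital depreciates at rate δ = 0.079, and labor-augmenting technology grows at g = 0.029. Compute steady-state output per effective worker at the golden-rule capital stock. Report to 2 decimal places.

y_gold ≈ 2.00

Capital per effective worker breaks even when investment replaces (n + g + δ)·k; here n + g + δ = 0.132.
Golden rule sets MPK = n+g+δ: 0.39·k^(0.39−1) = 0.132, so k_gold = (0.39/0.132)^(1/0.61) ≈ 5.9060.
Output: y_gold = k_gold^0.39 = 5.9060^0.39 ≈ 1.9990.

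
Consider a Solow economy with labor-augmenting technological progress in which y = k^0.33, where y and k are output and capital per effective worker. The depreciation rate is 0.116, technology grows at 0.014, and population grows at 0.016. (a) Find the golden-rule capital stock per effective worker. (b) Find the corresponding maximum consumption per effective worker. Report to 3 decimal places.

The effective depreciation rate is n + g + δ = 0.016 + 0.014 + 0.116 = 0.146.
At the golden rule the marginal product of capital equals n+g+δ: 0.33·k^(0.33−1) = 0.146. Solving, k_gold = (0.33/0.146)^(1/0.67) ≈ 3.3775.
y_gold = 3.3775^0.33 ≈ 1.4943; c_gold = y_gold − 0.146·k_gold ≈ 1.0012.

(a) k_gold ≈ 3.378; (b) c_gold ≈ 1.001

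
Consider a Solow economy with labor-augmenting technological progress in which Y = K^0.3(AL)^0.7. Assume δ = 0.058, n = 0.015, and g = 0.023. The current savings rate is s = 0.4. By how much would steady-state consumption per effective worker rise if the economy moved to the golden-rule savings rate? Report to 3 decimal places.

Δc ≈ 0.035

n + g + δ = 0.015 + 0.023 + 0.058 = 0.096.
Current steady state (s = 0.4): k* = (0.4/0.096)^(1/0.7) ≈ 7.6809, y* = 7.6809^0.3 ≈ 1.8434, c* = (1−0.4)·1.8434 ≈ 1.1061.
Golden rule sets MPK = n+g+δ: 0.3·k^(0.3−1) = 0.096, so k_gold = (0.3/0.096)^(1/0.7) ≈ 5.0925.
y_gold = 5.0925^0.3 ≈ 1.6296, c_gold = y_gold − 0.096·k_gold ≈ 1.1407.
Gain: Δc = 1.1407 − 1.1061 ≈ 0.0347.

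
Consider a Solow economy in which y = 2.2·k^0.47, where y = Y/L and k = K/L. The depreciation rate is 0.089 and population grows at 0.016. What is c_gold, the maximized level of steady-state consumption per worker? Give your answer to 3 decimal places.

The effective depreciation rate is n + δ = 0.016 + 0.089 = 0.105.
Setting f'(k) = n+δ gives 0.47·2.2·k^(0.47−1) = 0.105, hence k_gold = (0.47·2.2/0.105)^(1/0.53) ≈ 74.8531.
y_gold = 2.2·74.8531^0.47 ≈ 16.7225.
c_gold = y_gold − (n+δ)·k_gold = 16.7225 − 0.105·74.8531 ≈ 8.8629.

c_gold ≈ 8.863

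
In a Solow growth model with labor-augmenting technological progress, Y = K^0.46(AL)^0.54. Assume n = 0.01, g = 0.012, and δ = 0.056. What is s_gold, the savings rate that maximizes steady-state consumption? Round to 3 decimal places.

s_gold = 0.460

Capital per effective worker breaks even when investment replaces (n + g + δ)·k; here n + g + δ = 0.078.
At the golden rule MPK = n+g+δ, and in any Cobb-Douglas steady state s = (n+g+δ)·k/y = MPK·k/y = capital's share 0.46.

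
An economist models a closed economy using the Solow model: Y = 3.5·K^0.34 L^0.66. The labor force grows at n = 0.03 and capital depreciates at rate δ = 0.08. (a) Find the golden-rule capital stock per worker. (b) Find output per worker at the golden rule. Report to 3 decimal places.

(a) k_gold ≈ 36.889; (b) y_gold ≈ 11.935

The effective depreciation rate is n + δ = 0.03 + 0.08 = 0.11.
At the golden rule the marginal product of capital equals n+δ: 0.34·3.5·k^(0.34−1) = 0.11. Solving, k_gold = (0.34·3.5/0.11)^(1/0.66) ≈ 36.8893.
y_gold = 3.5·36.8893^0.34 ≈ 11.9348.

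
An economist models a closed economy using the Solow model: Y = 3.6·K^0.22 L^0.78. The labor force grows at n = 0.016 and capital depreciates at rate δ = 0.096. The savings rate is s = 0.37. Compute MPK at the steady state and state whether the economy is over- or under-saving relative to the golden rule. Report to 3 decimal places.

over-saving; MPK ≈ 0.067

n + δ = 0.016 + 0.096 = 0.112.
Steady-state k*: s·A·k^0.22 = 0.112·k gives k* = (0.37·3.6/0.112)^(1/0.78) ≈ 23.9096.
MPK = 0.22·3.6·23.9096^(-0.78) ≈ 0.0666.
MPK < n+δ = 0.112, so the economy is dynamically inefficient (over-saving).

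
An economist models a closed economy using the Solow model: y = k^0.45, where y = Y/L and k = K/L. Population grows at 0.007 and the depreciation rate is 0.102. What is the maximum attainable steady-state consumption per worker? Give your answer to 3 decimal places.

c_gold ≈ 1.755

n + δ = 0.007 + 0.102 = 0.109.
At the golden rule the marginal product of capital equals n+δ: 0.45·k^(0.45−1) = 0.109. Solving, k_gold = (0.45/0.109)^(1/0.55) ≈ 13.1708.
y_gold = 13.1708^0.45 ≈ 3.1903.
c_gold = y_gold − (n+δ)·k_gold = 3.1903 − 0.109·13.1708 ≈ 1.7546.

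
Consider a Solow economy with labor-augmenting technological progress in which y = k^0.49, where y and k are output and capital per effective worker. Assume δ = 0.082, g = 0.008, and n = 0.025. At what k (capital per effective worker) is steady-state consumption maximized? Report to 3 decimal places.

Capital per effective worker breaks even when investment replaces (n + g + δ)·k; here n + g + δ = 0.115.
Maximizing c = f(k) − (n+g+δ)·k gives f'(k) = n+g+δ, i.e. 0.49·k^(0.49−1) = 0.115, so k_gold = (0.49/0.115)^(1/0.51) ≈ 17.1518.

k_gold ≈ 17.152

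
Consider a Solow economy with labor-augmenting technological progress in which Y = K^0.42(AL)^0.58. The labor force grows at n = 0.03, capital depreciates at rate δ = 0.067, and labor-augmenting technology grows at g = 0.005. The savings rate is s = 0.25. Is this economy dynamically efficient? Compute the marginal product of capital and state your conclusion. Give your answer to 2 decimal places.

Break-even investment rate: n + g + δ = 0.03 + 0.005 + 0.067 = 0.102.
Steady-state k*: s·k^0.42 = 0.102·k gives k* = (0.25/0.102)^(1/0.58) ≈ 4.6911.
MPK = 0.42·4.6911^(-0.58) ≈ 0.1714.
MPK > n+g+δ = 0.102, so the economy is dynamically efficient (under-saving).

dynamically efficient; MPK ≈ 0.17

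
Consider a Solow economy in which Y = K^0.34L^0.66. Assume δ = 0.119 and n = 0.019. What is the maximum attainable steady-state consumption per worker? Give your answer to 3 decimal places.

c_gold ≈ 1.050

The effective depreciation rate is n + δ = 0.019 + 0.119 = 0.138.
Maximizing c = f(k) − (n+δ)·k gives f'(k) = n+δ, i.e. 0.34·k^(0.34−1) = 0.138, so k_gold = (0.34/0.138)^(1/0.66) ≈ 3.9204.
y_gold = 3.9204^0.34 ≈ 1.5912.
c_gold = y_gold − (n+δ)·k_gold = 1.5912 − 0.138·3.9204 ≈ 1.0502.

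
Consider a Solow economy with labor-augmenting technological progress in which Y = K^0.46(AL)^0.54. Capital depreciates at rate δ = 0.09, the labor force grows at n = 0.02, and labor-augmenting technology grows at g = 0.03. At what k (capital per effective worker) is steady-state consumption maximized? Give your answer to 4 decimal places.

n + g + δ = 0.02 + 0.03 + 0.09 = 0.14.
Golden rule sets MPK = n+g+δ: 0.46·k^(0.46−1) = 0.14, so k_gold = (0.46/0.14)^(1/0.54) ≈ 9.0515.

k_gold ≈ 9.0515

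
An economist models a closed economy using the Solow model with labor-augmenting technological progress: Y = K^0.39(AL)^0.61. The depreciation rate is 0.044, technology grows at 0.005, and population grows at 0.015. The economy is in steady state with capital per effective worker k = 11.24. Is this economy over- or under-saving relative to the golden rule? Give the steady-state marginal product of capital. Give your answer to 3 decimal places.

under-saving; MPK ≈ 0.089

Capital per effective worker breaks even when investment replaces (n + g + δ)·k; here n + g + δ = 0.064.
MPK = 0.39·k^(0.39−1) = 0.39·11.24^(-0.61) ≈ 0.0891.
MPK > 0.064, so the economy is dynamically efficient (under-saving).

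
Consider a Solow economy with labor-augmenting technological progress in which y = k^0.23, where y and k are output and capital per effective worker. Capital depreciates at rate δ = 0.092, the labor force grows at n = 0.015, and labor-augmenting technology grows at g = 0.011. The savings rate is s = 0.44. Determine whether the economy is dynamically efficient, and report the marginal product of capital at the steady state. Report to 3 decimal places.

dynamically inefficient; MPK ≈ 0.062

Break-even investment rate: n + g + δ = 0.015 + 0.011 + 0.092 = 0.118.
Steady-state k*: s·k^0.23 = 0.118·k gives k* = (0.44/0.118)^(1/0.77) ≈ 5.5246.
MPK = 0.23·5.5246^(-0.77) ≈ 0.0617.
MPK < n+g+δ = 0.118, so the economy is dynamically inefficient (over-saving).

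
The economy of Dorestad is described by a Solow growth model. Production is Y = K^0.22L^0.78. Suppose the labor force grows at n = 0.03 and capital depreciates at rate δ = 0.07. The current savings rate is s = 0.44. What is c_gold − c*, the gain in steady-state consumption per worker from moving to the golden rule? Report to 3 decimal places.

Break-even investment rate: n + δ = 0.03 + 0.07 = 0.1.
Current steady state (s = 0.44): k* = (0.44/0.1)^(1/0.78) ≈ 6.6825, y* = 6.6825^0.22 ≈ 1.5188, c* = (1−0.44)·1.5188 ≈ 0.8505.
At the golden rule the marginal product of capital equals n+δ: 0.22·k^(0.22−1) = 0.1. Solving, k_gold = (0.22/0.1)^(1/0.78) ≈ 2.7479.
y_gold = 2.7479^0.22 ≈ 1.2491, c_gold = y_gold − 0.1·k_gold ≈ 0.9743.
Gain: Δc = 0.9743 − 0.8505 ≈ 0.1238.

Δc ≈ 0.124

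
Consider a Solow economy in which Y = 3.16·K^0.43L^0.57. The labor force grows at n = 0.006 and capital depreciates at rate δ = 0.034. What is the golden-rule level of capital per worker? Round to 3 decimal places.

k_gold ≈ 485.437

n + δ = 0.006 + 0.034 = 0.04.
Golden rule sets MPK = n+δ: 0.43·3.16·k^(0.43−1) = 0.04, so k_gold = (0.43·3.16/0.04)^(1/0.57) ≈ 485.4366.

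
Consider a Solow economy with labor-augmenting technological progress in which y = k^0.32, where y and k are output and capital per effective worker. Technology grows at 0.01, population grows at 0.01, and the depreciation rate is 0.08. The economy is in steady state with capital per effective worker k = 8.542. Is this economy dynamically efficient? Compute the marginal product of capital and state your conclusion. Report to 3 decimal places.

dynamically inefficient; MPK ≈ 0.074

Capital per effective worker breaks even when investment replaces (n + g + δ)·k; here n + g + δ = 0.1.
MPK = 0.32·k^(0.32−1) = 0.32·8.542^(-0.68) ≈ 0.0744.
MPK < 0.1, so the economy is dynamically inefficient (over-saving).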